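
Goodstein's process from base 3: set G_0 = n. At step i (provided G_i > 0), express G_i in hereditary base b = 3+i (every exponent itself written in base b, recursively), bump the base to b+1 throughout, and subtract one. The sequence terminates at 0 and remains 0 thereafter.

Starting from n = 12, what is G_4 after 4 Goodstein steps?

49

[0] 12 ≡ 3^2 + 3 (base 3). Lift 4: 20. −1: 19.
[1] 19 ≡ 4^2 + 3 (base 4). Lift 5: 28. −1: 27.
[2] 27 ≡ 5^2 + 2 (base 5). Lift 6: 38. −1: 37.
[3] 37 ≡ 6^2 + 1 (base 6). Lift 7: 50. −1: 49.
[4] 49 ≡ 7^2 (base 7). Lift 8: 64. −1: 63.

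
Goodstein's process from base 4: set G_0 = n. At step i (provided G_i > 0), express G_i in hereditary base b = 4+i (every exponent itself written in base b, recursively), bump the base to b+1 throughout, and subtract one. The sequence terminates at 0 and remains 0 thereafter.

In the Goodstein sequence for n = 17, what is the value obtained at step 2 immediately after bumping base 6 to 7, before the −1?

G_0=17  [base 4] 4^2 + 1  →[4↦5]→  5^2 + 1 = 26  −1 ⇒ G_1=25
G_1=25  [base 5] 5^2  →[5↦6]→  6^2 = 36  −1 ⇒ G_2=35
G_2=35  [base 6] 5·6 + 5  →[6↦7]→  5·7 + 5 = 40  −1 ⇒ G_3=39

40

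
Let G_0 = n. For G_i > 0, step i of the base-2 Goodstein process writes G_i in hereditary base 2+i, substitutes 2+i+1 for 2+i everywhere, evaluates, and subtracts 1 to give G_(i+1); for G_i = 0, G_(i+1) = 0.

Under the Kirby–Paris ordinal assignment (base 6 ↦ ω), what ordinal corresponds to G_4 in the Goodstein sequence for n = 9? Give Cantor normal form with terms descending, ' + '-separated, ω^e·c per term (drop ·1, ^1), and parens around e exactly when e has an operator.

step 0: 9 = 2^(2 + 1) + 1; sub 3 for 2: 3^(3 + 1) + 1; = 82; G_1 = 82−1 = 81
step 1: 81 = 3^(3 + 1); sub 4 for 3: 4^(4 + 1); = 1024; G_2 = 1024−1 = 1023
step 2: 1023 = 3·4^4 + 3·4^3 + 3·4^2 + 3·4 + 3; sub 5 for 4: 3·5^5 + 3·5^3 + 3·5^2 + 3·5 + 3; = 9843; G_3 = 9843−1 = 9842
step 3: 9842 = 3·5^5 + 3·5^3 + 3·5^2 + 3·5 + 2; sub 6 for 5: 3·6^6 + 3·6^3 + 3·6^2 + 3·6 + 2; = 140744; G_4 = 140744−1 = 140743

ω^ω·3 + ω^3·3 + ω^2·3 + ω·3 + 1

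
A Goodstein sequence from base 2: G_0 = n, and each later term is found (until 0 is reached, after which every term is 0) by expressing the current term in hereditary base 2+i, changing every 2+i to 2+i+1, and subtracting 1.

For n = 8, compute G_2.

[0] 8 ≡ 2^(2 + 1) (base 2). Lift 3: 81. −1: 80.
[1] 80 ≡ 2·3^3 + 2·3^2 + 2·3 + 2 (base 3). Lift 4: 554. −1: 553.
[2] 553 ≡ 2·4^4 + 2·4^2 + 2·4 + 1 (base 4). Lift 5: 6311. −1: 6310.

553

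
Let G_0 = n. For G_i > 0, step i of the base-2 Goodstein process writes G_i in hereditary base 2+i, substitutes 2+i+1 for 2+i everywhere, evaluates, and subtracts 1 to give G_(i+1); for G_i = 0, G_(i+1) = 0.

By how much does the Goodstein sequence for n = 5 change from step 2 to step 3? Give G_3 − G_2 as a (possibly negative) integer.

212

[0] 5 ≡ 2^2 + 1 (base 2). Lift 3: 28. −1: 27.
[1] 27 ≡ 3^3 (base 3). Lift 4: 256. −1: 255.
[2] 255 ≡ 3·4^3 + 3·4^2 + 3·4 + 3 (base 4). Lift 5: 468. −1: 467.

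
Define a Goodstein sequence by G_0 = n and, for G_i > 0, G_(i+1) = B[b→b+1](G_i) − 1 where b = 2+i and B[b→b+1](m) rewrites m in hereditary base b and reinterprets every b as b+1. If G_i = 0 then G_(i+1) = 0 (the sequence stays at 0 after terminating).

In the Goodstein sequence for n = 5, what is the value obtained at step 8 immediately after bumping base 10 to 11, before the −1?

(0) 5|_2 = 2^2 + 1 ↦ 3^3 + 1|_3 = 28 ⇒ 27
(1) 27|_3 = 3^3 ↦ 4^4|_4 = 256 ⇒ 255
(2) 255|_4 = 3·4^3 + 3·4^2 + 3·4 + 3 ↦ 3·5^3 + 3·5^2 + 3·5 + 3|_5 = 468 ⇒ 467
(3) 467|_5 = 3·5^3 + 3·5^2 + 3·5 + 2 ↦ 3·6^3 + 3·6^2 + 3·6 + 2|_6 = 776 ⇒ 775
(4) 775|_6 = 3·6^3 + 3·6^2 + 3·6 + 1 ↦ 3·7^3 + 3·7^2 + 3·7 + 1|_7 = 1198 ⇒ 1197
(5) 1197|_7 = 3·7^3 + 3·7^2 + 3·7 ↦ 3·8^3 + 3·8^2 + 3·8|_8 = 1752 ⇒ 1751
(6) 1751|_8 = 3·8^3 + 3·8^2 + 2·8 + 7 ↦ 3·9^3 + 3·9^2 + 2·9 + 7|_9 = 2455 ⇒ 2454
(7) 2454|_9 = 3·9^3 + 3·9^2 + 2·9 + 6 ↦ 3·10^3 + 3·10^2 + 2·10 + 6|_10 = 3326 ⇒ 3325

4383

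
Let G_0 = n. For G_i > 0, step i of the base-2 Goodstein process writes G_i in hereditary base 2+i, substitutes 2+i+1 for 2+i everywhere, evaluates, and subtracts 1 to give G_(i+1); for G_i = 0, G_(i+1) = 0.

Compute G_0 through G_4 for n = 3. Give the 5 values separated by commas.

3, 3, 3, 2, 1

(0) 3|_2 = 2 + 1 ↦ 3 + 1|_3 = 4 ⇒ 3
(1) 3|_3 = 3 ↦ 4|_4 = 4 ⇒ 3
(2) 3|_4 = 3 ↦ 3|_5 = 3 ⇒ 2
(3) 2|_5 = 2 ↦ 2|_6 = 2 ⇒ 1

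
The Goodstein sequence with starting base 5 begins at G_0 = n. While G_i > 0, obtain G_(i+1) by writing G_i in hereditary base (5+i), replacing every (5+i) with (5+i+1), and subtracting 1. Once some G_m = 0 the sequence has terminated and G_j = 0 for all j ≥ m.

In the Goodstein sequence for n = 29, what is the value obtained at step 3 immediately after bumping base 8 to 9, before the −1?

82

29 —HB5→ 5^2 + 4 —bump→ 6^2 + 4 = 40 —(−1)→ 39
39 —HB6→ 6^2 + 3 —bump→ 7^2 + 3 = 52 —(−1)→ 51
51 —HB7→ 7^2 + 2 —bump→ 8^2 + 2 = 66 —(−1)→ 65
65 —HB8→ 8^2 + 1 —bump→ 9^2 + 1 = 82 —(−1)→ 81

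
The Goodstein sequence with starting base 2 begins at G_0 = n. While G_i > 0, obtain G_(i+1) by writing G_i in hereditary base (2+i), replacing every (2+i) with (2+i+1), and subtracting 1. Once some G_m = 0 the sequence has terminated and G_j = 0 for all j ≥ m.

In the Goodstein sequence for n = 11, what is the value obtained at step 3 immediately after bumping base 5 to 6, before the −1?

G_0=11  [base 2] 2^(2 + 1) + 2 + 1  →[2↦3]→  3^(3 + 1) + 3 + 1 = 85  −1 ⇒ G_1=84
G_1=84  [base 3] 3^(3 + 1) + 3  →[3↦4]→  4^(4 + 1) + 4 = 1028  −1 ⇒ G_2=1027
G_2=1027  [base 4] 4^(4 + 1) + 3  →[4↦5]→  5^(5 + 1) + 3 = 15628  −1 ⇒ G_3=15627
G_3=15627  [base 5] 5^(5 + 1) + 2  →[5↦6]→  6^(6 + 1) + 2 = 279938  −1 ⇒ G_4=279937

279938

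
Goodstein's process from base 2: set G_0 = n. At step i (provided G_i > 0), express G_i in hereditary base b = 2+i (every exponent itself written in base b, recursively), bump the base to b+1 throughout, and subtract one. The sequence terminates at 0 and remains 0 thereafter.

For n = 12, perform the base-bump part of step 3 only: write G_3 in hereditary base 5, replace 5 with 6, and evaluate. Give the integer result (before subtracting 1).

(0) 12|_2 = 2^(2 + 1) + 2^2 ↦ 3^(3 + 1) + 3^3|_3 = 108 ⇒ 107
(1) 107|_3 = 3^(3 + 1) + 2·3^2 + 2·3 + 2 ↦ 4^(4 + 1) + 2·4^2 + 2·4 + 2|_4 = 1066 ⇒ 1065
(2) 1065|_4 = 4^(4 + 1) + 2·4^2 + 2·4 + 1 ↦ 5^(5 + 1) + 2·5^2 + 2·5 + 1|_5 = 15686 ⇒ 15685
(3) 15685|_5 = 5^(5 + 1) + 2·5^2 + 2·5 ↦ 6^(6 + 1) + 2·6^2 + 2·6|_6 = 280020 ⇒ 280019

280020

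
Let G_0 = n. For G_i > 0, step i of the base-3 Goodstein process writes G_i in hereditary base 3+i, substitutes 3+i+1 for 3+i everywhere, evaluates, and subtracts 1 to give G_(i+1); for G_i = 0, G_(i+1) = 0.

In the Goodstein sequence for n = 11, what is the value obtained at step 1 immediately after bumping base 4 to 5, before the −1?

26

i=0: 11 = 3^2 + 2 (b=3); 3→4: 4^2 + 2 = 18; 18−1 = 17
i=1: 17 = 4^2 + 1 (b=4); 4→5: 5^2 + 1 = 26; 26−1 = 25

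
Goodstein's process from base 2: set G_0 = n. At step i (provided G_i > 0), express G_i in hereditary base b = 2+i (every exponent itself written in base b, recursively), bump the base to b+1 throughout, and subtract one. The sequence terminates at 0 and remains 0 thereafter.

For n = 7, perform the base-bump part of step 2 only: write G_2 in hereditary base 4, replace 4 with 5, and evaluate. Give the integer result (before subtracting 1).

3128

(0) 7|_2 = 2^2 + 2 + 1 ↦ 3^3 + 3 + 1|_3 = 31 ⇒ 30
(1) 30|_3 = 3^3 + 3 ↦ 4^4 + 4|_4 = 260 ⇒ 259
(2) 259|_4 = 4^4 + 3 ↦ 5^5 + 3|_5 = 3128 ⇒ 3127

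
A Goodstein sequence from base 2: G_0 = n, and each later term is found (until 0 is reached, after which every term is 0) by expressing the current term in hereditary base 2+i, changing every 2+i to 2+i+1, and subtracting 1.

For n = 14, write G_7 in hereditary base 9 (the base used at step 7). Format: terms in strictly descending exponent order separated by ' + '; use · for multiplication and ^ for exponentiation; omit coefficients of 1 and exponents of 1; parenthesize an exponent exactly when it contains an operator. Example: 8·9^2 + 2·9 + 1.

14 —HB2→ 2^(2 + 1) + 2^2 + 2 —bump→ 3^(3 + 1) + 3^3 + 3 = 111 —(−1)→ 110
110 —HB3→ 3^(3 + 1) + 3^3 + 2 —bump→ 4^(4 + 1) + 4^4 + 2 = 1282 —(−1)→ 1281
1281 —HB4→ 4^(4 + 1) + 4^4 + 1 —bump→ 5^(5 + 1) + 5^5 + 1 = 18751 —(−1)→ 18750
18750 —HB5→ 5^(5 + 1) + 5^5 —bump→ 6^(6 + 1) + 6^6 = 326592 —(−1)→ 326591
326591 —HB6→ 6^(6 + 1) + 5·6^5 + 5·6^4 + 5·6^3 + 5·6^2 + 5·6 + 5 —bump→ 7^(7 + 1) + 5·7^5 + 5·7^4 + 5·7^3 + 5·7^2 + 5·7 + 5 = 5862841 —(−1)→ 5862840
5862840 —HB7→ 7^(7 + 1) + 5·7^5 + 5·7^4 + 5·7^3 + 5·7^2 + 5·7 + 4 —bump→ 8^(8 + 1) + 5·8^5 + 5·8^4 + 5·8^3 + 5·8^2 + 5·8 + 4 = 134404972 —(−1)→ 134404971
134404971 —HB8→ 8^(8 + 1) + 5·8^5 + 5·8^4 + 5·8^3 + 5·8^2 + 5·8 + 3 —bump→ 9^(9 + 1) + 5·9^5 + 5·9^4 + 5·9^3 + 5·9^2 + 5·9 + 3 = 3487116549 —(−1)→ 3487116548
3487116548 —HB9→ 9^(9 + 1) + 5·9^5 + 5·9^4 + 5·9^3 + 5·9^2 + 5·9 + 2 —bump→ 10^(10 + 1) + 5·10^5 + 5·10^4 + 5·10^3 + 5·10^2 + 5·10 + 2 = 100000555552 —(−1)→ 100000555551

9^(9 + 1) + 5·9^5 + 5·9^4 + 5·9^3 + 5·9^2 + 5·9 + 2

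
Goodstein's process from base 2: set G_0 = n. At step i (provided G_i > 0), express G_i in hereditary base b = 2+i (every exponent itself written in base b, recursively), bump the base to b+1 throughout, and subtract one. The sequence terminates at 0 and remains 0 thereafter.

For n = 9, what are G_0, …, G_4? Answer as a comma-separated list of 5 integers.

9, 81, 1023, 9842, 140743

[0] 9 ≡ 2^(2 + 1) + 1 (base 2). Lift 3: 82. −1: 81.
[1] 81 ≡ 3^(3 + 1) (base 3). Lift 4: 1024. −1: 1023.
[2] 1023 ≡ 3·4^4 + 3·4^3 + 3·4^2 + 3·4 + 3 (base 4). Lift 5: 9843. −1: 9842.
[3] 9842 ≡ 3·5^5 + 3·5^3 + 3·5^2 + 3·5 + 2 (base 5). Lift 6: 140744. −1: 140743.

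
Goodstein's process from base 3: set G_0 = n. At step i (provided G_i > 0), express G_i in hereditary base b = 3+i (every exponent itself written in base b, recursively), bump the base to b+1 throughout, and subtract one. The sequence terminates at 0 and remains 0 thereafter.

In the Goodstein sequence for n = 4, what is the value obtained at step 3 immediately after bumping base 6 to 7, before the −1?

step 0: 4 = 3 + 1; sub 4 for 3: 4 + 1; = 5; G_1 = 5−1 = 4
step 1: 4 = 4; sub 5 for 4: 5; = 5; G_2 = 5−1 = 4
step 2: 4 = 4; sub 6 for 5: 4; = 4; G_3 = 4−1 = 3
step 3: 3 = 3; sub 7 for 6: 3; = 3; G_4 = 3−1 = 2

3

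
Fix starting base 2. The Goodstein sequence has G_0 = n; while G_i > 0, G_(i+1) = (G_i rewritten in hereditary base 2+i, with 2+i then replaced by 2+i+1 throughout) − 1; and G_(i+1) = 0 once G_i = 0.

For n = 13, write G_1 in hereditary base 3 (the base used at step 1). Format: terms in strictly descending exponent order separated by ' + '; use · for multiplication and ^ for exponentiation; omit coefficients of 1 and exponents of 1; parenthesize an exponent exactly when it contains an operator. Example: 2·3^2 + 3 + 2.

3^(3 + 1) + 3^3

G_0 = 13. HB_2(13) = 2^(2 + 1) + 2^2 + 1. Bump = 109. G_1 = 108.
G_1 = 108. HB_3(108) = 3^(3 + 1) + 3^3. Bump = 1280. G_2 = 1279.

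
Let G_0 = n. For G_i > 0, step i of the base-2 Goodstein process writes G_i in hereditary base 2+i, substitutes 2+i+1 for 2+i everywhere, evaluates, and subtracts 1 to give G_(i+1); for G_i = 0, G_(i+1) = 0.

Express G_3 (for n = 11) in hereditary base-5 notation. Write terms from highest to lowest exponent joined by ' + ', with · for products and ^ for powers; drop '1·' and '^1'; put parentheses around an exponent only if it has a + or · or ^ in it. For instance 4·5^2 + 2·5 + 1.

5^(5 + 1) + 2

base 2: 11 = 2^(2 + 1) + 2 + 1; at 3: 3^(3 + 1) + 3 + 1 = 85; next = 84
base 3: 84 = 3^(3 + 1) + 3; at 4: 4^(4 + 1) + 4 = 1028; next = 1027
base 4: 1027 = 4^(4 + 1) + 3; at 5: 5^(5 + 1) + 3 = 15628; next = 15627
base 5: 15627 = 5^(5 + 1) + 2; at 6: 6^(6 + 1) + 2 = 279938; next = 279937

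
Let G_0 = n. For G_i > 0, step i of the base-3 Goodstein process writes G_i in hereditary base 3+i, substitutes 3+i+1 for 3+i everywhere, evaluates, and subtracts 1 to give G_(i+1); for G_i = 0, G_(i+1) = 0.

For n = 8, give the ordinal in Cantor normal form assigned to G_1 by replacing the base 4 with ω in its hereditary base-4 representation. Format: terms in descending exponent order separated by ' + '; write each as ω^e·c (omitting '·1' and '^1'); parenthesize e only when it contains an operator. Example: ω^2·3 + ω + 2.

ω·2 + 1

i=0: 8 = 2·3 + 2 (b=3); 3→4: 2·4 + 2 = 10; 10−1 = 9
i=1: 9 = 2·4 + 1 (b=4); 4→5: 2·5 + 1 = 11; 11−1 = 10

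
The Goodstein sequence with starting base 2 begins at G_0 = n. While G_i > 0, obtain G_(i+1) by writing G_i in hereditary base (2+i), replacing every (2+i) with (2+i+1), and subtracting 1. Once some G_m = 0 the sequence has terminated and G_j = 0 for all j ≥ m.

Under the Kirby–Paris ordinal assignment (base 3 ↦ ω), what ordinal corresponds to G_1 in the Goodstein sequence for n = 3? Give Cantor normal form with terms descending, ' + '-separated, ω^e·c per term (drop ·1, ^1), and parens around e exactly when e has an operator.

ω

G_0=3  [base 2] 2 + 1  →[2↦3]→  3 + 1 = 4  −1 ⇒ G_1=3
G_1=3  [base 3] 3  →[3↦4]→  4 = 4  −1 ⇒ G_2=3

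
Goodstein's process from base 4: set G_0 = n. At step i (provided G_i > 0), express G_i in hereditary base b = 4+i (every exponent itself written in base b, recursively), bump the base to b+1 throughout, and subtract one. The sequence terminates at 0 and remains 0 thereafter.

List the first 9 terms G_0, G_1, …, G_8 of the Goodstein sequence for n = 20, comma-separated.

20, 29, 39, 51, 65, 81, 99, 107, 115

i=0: 20 = 4^2 + 4 (b=4); 4→5: 5^2 + 5 = 30; 30−1 = 29
i=1: 29 = 5^2 + 4 (b=5); 5→6: 6^2 + 4 = 40; 40−1 = 39
i=2: 39 = 6^2 + 3 (b=6); 6→7: 7^2 + 3 = 52; 52−1 = 51
i=3: 51 = 7^2 + 2 (b=7); 7→8: 8^2 + 2 = 66; 66−1 = 65
i=4: 65 = 8^2 + 1 (b=8); 8→9: 9^2 + 1 = 82; 82−1 = 81
i=5: 81 = 9^2 (b=9); 9→10: 10^2 = 100; 100−1 = 99
i=6: 99 = 9·10 + 9 (b=10); 10→11: 9·11 + 9 = 108; 108−1 = 107
i=7: 107 = 9·11 + 8 (b=11); 11→12: 9·12 + 8 = 116; 116−1 = 115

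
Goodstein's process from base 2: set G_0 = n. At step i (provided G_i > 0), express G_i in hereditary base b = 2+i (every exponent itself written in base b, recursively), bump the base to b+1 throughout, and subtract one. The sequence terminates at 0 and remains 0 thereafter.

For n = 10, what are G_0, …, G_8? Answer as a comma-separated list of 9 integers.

i=0: 10 = 2^(2 + 1) + 2 (b=2); 2→3: 3^(3 + 1) + 3 = 84; 84−1 = 83
i=1: 83 = 3^(3 + 1) + 2 (b=3); 3→4: 4^(4 + 1) + 2 = 1026; 1026−1 = 1025
i=2: 1025 = 4^(4 + 1) + 1 (b=4); 4→5: 5^(5 + 1) + 1 = 15626; 15626−1 = 15625
i=3: 15625 = 5^(5 + 1) (b=5); 5→6: 6^(6 + 1) = 279936; 279936−1 = 279935
i=4: 279935 = 5·6^6 + 5·6^5 + 5·6^4 + 5·6^3 + 5·6^2 + 5·6 + 5 (b=6); 6→7: 5·7^7 + 5·7^5 + 5·7^4 + 5·7^3 + 5·7^2 + 5·7 + 5 = 4215755; 4215755−1 = 4215754
i=5: 4215754 = 5·7^7 + 5·7^5 + 5·7^4 + 5·7^3 + 5·7^2 + 5·7 + 4 (b=7); 7→8: 5·8^8 + 5·8^5 + 5·8^4 + 5·8^3 + 5·8^2 + 5·8 + 4 = 84073324; 84073324−1 = 84073323
i=6: 84073323 = 5·8^8 + 5·8^5 + 5·8^4 + 5·8^3 + 5·8^2 + 5·8 + 3 (b=8); 8→9: 5·9^9 + 5·9^5 + 5·9^4 + 5·9^3 + 5·9^2 + 5·9 + 3 = 1937434593; 1937434593−1 = 1937434592
i=7: 1937434592 = 5·9^9 + 5·9^5 + 5·9^4 + 5·9^3 + 5·9^2 + 5·9 + 2 (b=9); 9→10: 5·10^10 + 5·10^5 + 5·10^4 + 5·10^3 + 5·10^2 + 5·10 + 2 = 50000555552; 50000555552−1 = 50000555551

10, 83, 1025, 15625, 279935, 4215754, 84073323, 1937434592, 50000555551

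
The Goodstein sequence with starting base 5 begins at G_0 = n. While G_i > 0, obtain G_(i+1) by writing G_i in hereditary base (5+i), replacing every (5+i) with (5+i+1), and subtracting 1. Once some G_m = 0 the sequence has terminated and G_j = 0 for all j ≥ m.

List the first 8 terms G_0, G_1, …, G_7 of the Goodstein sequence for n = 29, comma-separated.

29, 39, 51, 65, 81, 99, 107, 115

G_0 = 29. HB_5(29) = 5^2 + 4. Bump = 40. G_1 = 39.
G_1 = 39. HB_6(39) = 6^2 + 3. Bump = 52. G_2 = 51.
G_2 = 51. HB_7(51) = 7^2 + 2. Bump = 66. G_3 = 65.
G_3 = 65. HB_8(65) = 8^2 + 1. Bump = 82. G_4 = 81.
G_4 = 81. HB_9(81) = 9^2. Bump = 100. G_5 = 99.
G_5 = 99. HB_10(99) = 9·10 + 9. Bump = 108. G_6 = 107.
G_6 = 107. HB_11(107) = 9·11 + 8. Bump = 116. G_7 = 115.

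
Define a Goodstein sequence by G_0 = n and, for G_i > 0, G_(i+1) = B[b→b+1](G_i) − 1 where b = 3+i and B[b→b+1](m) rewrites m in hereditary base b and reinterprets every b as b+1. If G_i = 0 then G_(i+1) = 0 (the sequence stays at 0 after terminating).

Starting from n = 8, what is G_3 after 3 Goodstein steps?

step 0: 8 = 2·3 + 2; sub 4 for 3: 2·4 + 2; = 10; G_1 = 10−1 = 9
step 1: 9 = 2·4 + 1; sub 5 for 4: 2·5 + 1; = 11; G_2 = 11−1 = 10
step 2: 10 = 2·5; sub 6 for 5: 2·6; = 12; G_3 = 12−1 = 11

11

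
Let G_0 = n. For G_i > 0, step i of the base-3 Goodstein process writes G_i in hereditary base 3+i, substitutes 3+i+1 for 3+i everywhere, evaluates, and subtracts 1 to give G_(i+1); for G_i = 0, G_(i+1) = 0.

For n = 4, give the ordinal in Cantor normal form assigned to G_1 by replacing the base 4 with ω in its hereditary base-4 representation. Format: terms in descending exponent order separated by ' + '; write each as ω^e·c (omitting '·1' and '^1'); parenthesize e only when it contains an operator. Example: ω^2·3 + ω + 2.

4 —HB3→ 3 + 1 —bump→ 4 + 1 = 5 —(−1)→ 4
4 —HB4→ 4 —bump→ 5 = 5 —(−1)→ 4

ω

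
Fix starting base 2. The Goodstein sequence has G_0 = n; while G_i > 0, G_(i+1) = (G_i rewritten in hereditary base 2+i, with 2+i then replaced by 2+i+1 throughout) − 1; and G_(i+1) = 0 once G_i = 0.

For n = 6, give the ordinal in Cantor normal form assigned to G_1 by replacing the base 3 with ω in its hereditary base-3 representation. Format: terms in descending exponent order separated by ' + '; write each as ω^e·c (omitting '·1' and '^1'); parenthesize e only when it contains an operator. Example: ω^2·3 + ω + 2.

ω^ω + 2

(0) 6|_2 = 2^2 + 2 ↦ 3^3 + 3|_3 = 30 ⇒ 29
(1) 29|_3 = 3^3 + 2 ↦ 4^4 + 2|_4 = 258 ⇒ 257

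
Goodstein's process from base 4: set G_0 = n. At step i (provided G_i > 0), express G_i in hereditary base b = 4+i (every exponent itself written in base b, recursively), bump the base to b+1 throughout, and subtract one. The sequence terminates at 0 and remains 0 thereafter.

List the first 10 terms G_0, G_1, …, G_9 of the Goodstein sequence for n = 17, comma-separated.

[0] 17 ≡ 4^2 + 1 (base 4). Lift 5: 26. −1: 25.
[1] 25 ≡ 5^2 (base 5). Lift 6: 36. −1: 35.
[2] 35 ≡ 5·6 + 5 (base 6). Lift 7: 40. −1: 39.
[3] 39 ≡ 5·7 + 4 (base 7). Lift 8: 44. −1: 43.
[4] 43 ≡ 5·8 + 3 (base 8). Lift 9: 48. −1: 47.
[5] 47 ≡ 5·9 + 2 (base 9). Lift 10: 52. −1: 51.
[6] 51 ≡ 5·10 + 1 (base 10). Lift 11: 56. −1: 55.
[7] 55 ≡ 5·11 (base 11). Lift 12: 60. −1: 59.
[8] 59 ≡ 4·12 + 11 (base 12). Lift 13: 63. −1: 62.

17, 25, 35, 39, 43, 47, 51, 55, 59, 62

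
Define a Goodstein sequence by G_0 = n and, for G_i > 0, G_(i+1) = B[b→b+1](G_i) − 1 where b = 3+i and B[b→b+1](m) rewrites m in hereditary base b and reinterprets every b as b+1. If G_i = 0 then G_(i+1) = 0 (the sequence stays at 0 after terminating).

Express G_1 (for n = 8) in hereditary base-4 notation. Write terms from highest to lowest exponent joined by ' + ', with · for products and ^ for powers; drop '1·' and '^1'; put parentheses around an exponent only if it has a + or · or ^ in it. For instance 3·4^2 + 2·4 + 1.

2·4 + 1

base 3: 8 = 2·3 + 2; at 4: 2·4 + 2 = 10; next = 9
base 4: 9 = 2·4 + 1; at 5: 2·5 + 1 = 11; next = 10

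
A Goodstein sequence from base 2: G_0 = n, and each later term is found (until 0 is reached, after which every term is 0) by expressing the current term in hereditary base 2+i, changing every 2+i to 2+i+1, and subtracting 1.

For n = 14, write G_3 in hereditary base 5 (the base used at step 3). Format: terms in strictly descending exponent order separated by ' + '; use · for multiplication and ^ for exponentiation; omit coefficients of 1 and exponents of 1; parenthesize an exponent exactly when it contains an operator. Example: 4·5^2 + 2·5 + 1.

5^(5 + 1) + 5^5

(0) 14|_2 = 2^(2 + 1) + 2^2 + 2 ↦ 3^(3 + 1) + 3^3 + 3|_3 = 111 ⇒ 110
(1) 110|_3 = 3^(3 + 1) + 3^3 + 2 ↦ 4^(4 + 1) + 4^4 + 2|_4 = 1282 ⇒ 1281
(2) 1281|_4 = 4^(4 + 1) + 4^4 + 1 ↦ 5^(5 + 1) + 5^5 + 1|_5 = 18751 ⇒ 18750
(3) 18750|_5 = 5^(5 + 1) + 5^5 ↦ 6^(6 + 1) + 6^6|_6 = 326592 ⇒ 326591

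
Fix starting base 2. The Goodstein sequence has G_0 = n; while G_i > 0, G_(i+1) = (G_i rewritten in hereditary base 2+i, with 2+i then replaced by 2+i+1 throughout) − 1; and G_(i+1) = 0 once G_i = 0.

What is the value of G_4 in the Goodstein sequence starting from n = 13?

280711

(0) 13|_2 = 2^(2 + 1) + 2^2 + 1 ↦ 3^(3 + 1) + 3^3 + 1|_3 = 109 ⇒ 108
(1) 108|_3 = 3^(3 + 1) + 3^3 ↦ 4^(4 + 1) + 4^4|_4 = 1280 ⇒ 1279
(2) 1279|_4 = 4^(4 + 1) + 3·4^3 + 3·4^2 + 3·4 + 3 ↦ 5^(5 + 1) + 3·5^3 + 3·5^2 + 3·5 + 3|_5 = 16093 ⇒ 16092
(3) 16092|_5 = 5^(5 + 1) + 3·5^3 + 3·5^2 + 3·5 + 2 ↦ 6^(6 + 1) + 3·6^3 + 3·6^2 + 3·6 + 2|_6 = 280712 ⇒ 280711
(4) 280711|_6 = 6^(6 + 1) + 3·6^3 + 3·6^2 + 3·6 + 1 ↦ 7^(7 + 1) + 3·7^3 + 3·7^2 + 3·7 + 1|_7 = 5765999 ⇒ 5765998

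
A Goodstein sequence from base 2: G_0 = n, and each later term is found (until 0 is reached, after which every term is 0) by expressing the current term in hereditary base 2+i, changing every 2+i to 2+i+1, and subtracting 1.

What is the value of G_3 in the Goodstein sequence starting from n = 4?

(0) 4|_2 = 2^2 ↦ 3^3|_3 = 27 ⇒ 26
(1) 26|_3 = 2·3^2 + 2·3 + 2 ↦ 2·4^2 + 2·4 + 2|_4 = 42 ⇒ 41
(2) 41|_4 = 2·4^2 + 2·4 + 1 ↦ 2·5^2 + 2·5 + 1|_5 = 61 ⇒ 60
(3) 60|_5 = 2·5^2 + 2·5 ↦ 2·6^2 + 2·6|_6 = 84 ⇒ 83

60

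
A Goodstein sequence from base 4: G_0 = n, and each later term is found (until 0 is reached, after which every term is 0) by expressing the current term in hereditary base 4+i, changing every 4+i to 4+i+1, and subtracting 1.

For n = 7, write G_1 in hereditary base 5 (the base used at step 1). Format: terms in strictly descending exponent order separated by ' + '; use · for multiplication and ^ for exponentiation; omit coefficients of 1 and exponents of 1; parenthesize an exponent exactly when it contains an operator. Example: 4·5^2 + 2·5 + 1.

5 + 2

[0] 7 ≡ 4 + 3 (base 4). Lift 5: 8. −1: 7.
[1] 7 ≡ 5 + 2 (base 5). Lift 6: 8. −1: 7.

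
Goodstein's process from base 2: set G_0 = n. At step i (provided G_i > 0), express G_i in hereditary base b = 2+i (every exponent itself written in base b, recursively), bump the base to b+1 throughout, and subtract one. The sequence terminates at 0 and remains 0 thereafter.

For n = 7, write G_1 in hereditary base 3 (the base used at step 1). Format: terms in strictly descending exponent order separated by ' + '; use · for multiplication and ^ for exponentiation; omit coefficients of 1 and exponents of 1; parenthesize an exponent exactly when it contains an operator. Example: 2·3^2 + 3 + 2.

base 2: 7 = 2^2 + 2 + 1; at 3: 3^3 + 3 + 1 = 31; next = 30
base 3: 30 = 3^3 + 3; at 4: 4^4 + 4 = 260; next = 259

3^3 + 3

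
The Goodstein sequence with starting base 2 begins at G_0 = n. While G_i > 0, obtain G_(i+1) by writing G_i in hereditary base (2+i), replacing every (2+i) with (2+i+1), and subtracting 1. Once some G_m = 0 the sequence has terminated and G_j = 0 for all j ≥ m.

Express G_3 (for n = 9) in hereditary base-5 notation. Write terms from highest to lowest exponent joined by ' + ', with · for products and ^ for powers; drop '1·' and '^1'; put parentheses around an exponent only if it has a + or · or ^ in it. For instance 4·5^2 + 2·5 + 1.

9 —HB2→ 2^(2 + 1) + 1 —bump→ 3^(3 + 1) + 1 = 82 —(−1)→ 81
81 —HB3→ 3^(3 + 1) —bump→ 4^(4 + 1) = 1024 —(−1)→ 1023
1023 —HB4→ 3·4^4 + 3·4^3 + 3·4^2 + 3·4 + 3 —bump→ 3·5^5 + 3·5^3 + 3·5^2 + 3·5 + 3 = 9843 —(−1)→ 9842
9842 —HB5→ 3·5^5 + 3·5^3 + 3·5^2 + 3·5 + 2 —bump→ 3·6^6 + 3·6^3 + 3·6^2 + 3·6 + 2 = 140744 —(−1)→ 140743

3·5^5 + 3·5^3 + 3·5^2 + 3·5 + 2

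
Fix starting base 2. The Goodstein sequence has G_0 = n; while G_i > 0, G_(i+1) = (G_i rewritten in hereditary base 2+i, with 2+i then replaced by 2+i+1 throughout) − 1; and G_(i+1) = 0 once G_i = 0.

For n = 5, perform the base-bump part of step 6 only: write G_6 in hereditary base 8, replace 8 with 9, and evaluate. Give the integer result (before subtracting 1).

2455

base 2: 5 = 2^2 + 1; at 3: 3^3 + 1 = 28; next = 27
base 3: 27 = 3^3; at 4: 4^4 = 256; next = 255
base 4: 255 = 3·4^3 + 3·4^2 + 3·4 + 3; at 5: 3·5^3 + 3·5^2 + 3·5 + 3 = 468; next = 467
base 5: 467 = 3·5^3 + 3·5^2 + 3·5 + 2; at 6: 3·6^3 + 3·6^2 + 3·6 + 2 = 776; next = 775
base 6: 775 = 3·6^3 + 3·6^2 + 3·6 + 1; at 7: 3·7^3 + 3·7^2 + 3·7 + 1 = 1198; next = 1197
base 7: 1197 = 3·7^3 + 3·7^2 + 3·7; at 8: 3·8^3 + 3·8^2 + 3·8 = 1752; next = 1751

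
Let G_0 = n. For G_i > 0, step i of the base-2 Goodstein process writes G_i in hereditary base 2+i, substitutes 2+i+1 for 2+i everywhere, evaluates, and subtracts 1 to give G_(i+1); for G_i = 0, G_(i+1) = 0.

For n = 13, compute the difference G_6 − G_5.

13 —HB2→ 2^(2 + 1) + 2^2 + 1 —bump→ 3^(3 + 1) + 3^3 + 1 = 109 —(−1)→ 108
108 —HB3→ 3^(3 + 1) + 3^3 —bump→ 4^(4 + 1) + 4^4 = 1280 —(−1)→ 1279
1279 —HB4→ 4^(4 + 1) + 3·4^3 + 3·4^2 + 3·4 + 3 —bump→ 5^(5 + 1) + 3·5^3 + 3·5^2 + 3·5 + 3 = 16093 —(−1)→ 16092
16092 —HB5→ 5^(5 + 1) + 3·5^3 + 3·5^2 + 3·5 + 2 —bump→ 6^(6 + 1) + 3·6^3 + 3·6^2 + 3·6 + 2 = 280712 —(−1)→ 280711
280711 —HB6→ 6^(6 + 1) + 3·6^3 + 3·6^2 + 3·6 + 1 —bump→ 7^(7 + 1) + 3·7^3 + 3·7^2 + 3·7 + 1 = 5765999 —(−1)→ 5765998
5765998 —HB7→ 7^(7 + 1) + 3·7^3 + 3·7^2 + 3·7 —bump→ 8^(8 + 1) + 3·8^3 + 3·8^2 + 3·8 = 134219480 —(−1)→ 134219479

128453481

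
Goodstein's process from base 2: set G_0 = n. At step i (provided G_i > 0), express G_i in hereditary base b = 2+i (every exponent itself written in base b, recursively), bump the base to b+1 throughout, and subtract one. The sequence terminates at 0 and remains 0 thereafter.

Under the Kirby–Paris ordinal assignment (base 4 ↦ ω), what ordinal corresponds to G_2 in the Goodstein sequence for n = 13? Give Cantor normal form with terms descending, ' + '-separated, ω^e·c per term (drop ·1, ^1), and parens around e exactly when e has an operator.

[0] 13 ≡ 2^(2 + 1) + 2^2 + 1 (base 2). Lift 3: 109. −1: 108.
[1] 108 ≡ 3^(3 + 1) + 3^3 (base 3). Lift 4: 1280. −1: 1279.

ω^(ω + 1) + ω^3·3 + ω^2·3 + ω·3 + 3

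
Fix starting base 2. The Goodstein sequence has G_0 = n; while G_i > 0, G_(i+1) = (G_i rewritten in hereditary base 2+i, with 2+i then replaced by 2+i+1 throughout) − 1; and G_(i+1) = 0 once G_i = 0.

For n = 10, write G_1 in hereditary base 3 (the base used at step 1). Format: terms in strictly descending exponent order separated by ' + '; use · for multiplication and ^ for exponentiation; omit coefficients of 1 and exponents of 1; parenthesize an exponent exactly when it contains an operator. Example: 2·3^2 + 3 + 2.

[0] 10 ≡ 2^(2 + 1) + 2 (base 2). Lift 3: 84. −1: 83.
[1] 83 ≡ 3^(3 + 1) + 2 (base 3). Lift 4: 1026. −1: 1025.

3^(3 + 1) + 2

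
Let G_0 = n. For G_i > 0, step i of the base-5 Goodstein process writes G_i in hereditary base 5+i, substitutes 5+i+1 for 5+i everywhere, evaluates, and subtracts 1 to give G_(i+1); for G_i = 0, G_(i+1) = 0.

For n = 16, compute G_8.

[0] 16 ≡ 3·5 + 1 (base 5). Lift 6: 19. −1: 18.
[1] 18 ≡ 3·6 (base 6). Lift 7: 21. −1: 20.
[2] 20 ≡ 2·7 + 6 (base 7). Lift 8: 22. −1: 21.
[3] 21 ≡ 2·8 + 5 (base 8). Lift 9: 23. −1: 22.
[4] 22 ≡ 2·9 + 4 (base 9). Lift 10: 24. −1: 23.
[5] 23 ≡ 2·10 + 3 (base 10). Lift 11: 25. −1: 24.
[6] 24 ≡ 2·11 + 2 (base 11). Lift 12: 26. −1: 25.
[7] 25 ≡ 2·12 + 1 (base 12). Lift 13: 27. −1: 26.

26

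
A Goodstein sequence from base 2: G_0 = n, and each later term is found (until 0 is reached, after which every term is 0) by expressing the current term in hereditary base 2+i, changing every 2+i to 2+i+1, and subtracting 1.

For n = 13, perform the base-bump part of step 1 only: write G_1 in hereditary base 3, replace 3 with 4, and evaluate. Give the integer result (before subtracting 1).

1280

base 2: 13 = 2^(2 + 1) + 2^2 + 1; at 3: 3^(3 + 1) + 3^3 + 1 = 109; next = 108
base 3: 108 = 3^(3 + 1) + 3^3; at 4: 4^(4 + 1) + 4^4 = 1280; next = 1279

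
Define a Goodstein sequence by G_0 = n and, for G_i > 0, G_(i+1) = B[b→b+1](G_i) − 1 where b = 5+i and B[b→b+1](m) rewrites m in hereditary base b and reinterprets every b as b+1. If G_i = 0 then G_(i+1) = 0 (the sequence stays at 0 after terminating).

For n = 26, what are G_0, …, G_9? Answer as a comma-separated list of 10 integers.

i=0: 26 = 5^2 + 1 (b=5); 5→6: 6^2 + 1 = 37; 37−1 = 36
i=1: 36 = 6^2 (b=6); 6→7: 7^2 = 49; 49−1 = 48
i=2: 48 = 6·7 + 6 (b=7); 7→8: 6·8 + 6 = 54; 54−1 = 53
i=3: 53 = 6·8 + 5 (b=8); 8→9: 6·9 + 5 = 59; 59−1 = 58
i=4: 58 = 6·9 + 4 (b=9); 9→10: 6·10 + 4 = 64; 64−1 = 63
i=5: 63 = 6·10 + 3 (b=10); 10→11: 6·11 + 3 = 69; 69−1 = 68
i=6: 68 = 6·11 + 2 (b=11); 11→12: 6·12 + 2 = 74; 74−1 = 73
i=7: 73 = 6·12 + 1 (b=12); 12→13: 6·13 + 1 = 79; 79−1 = 78
i=8: 78 = 6·13 (b=13); 13→14: 6·14 = 84; 84−1 = 83

26, 36, 48, 53, 58, 63, 68, 73, 78, 83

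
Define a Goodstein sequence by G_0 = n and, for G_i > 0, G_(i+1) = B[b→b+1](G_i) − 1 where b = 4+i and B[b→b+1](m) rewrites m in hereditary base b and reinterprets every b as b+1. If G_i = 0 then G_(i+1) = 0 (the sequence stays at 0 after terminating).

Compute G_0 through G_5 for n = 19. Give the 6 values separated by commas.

19, 27, 37, 49, 63, 69

i=0: 19 = 4^2 + 3 (b=4); 4→5: 5^2 + 3 = 28; 28−1 = 27
i=1: 27 = 5^2 + 2 (b=5); 5→6: 6^2 + 2 = 38; 38−1 = 37
i=2: 37 = 6^2 + 1 (b=6); 6→7: 7^2 + 1 = 50; 50−1 = 49
i=3: 49 = 7^2 (b=7); 7→8: 8^2 = 64; 64−1 = 63
i=4: 63 = 7·8 + 7 (b=8); 8→9: 7·9 + 7 = 70; 70−1 = 69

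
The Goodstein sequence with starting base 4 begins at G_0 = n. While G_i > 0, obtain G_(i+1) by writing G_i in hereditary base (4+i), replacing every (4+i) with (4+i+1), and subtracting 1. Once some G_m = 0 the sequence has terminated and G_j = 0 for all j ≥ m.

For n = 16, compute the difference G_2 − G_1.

16 —HB4→ 4^2 —bump→ 5^2 = 25 —(−1)→ 24
24 —HB5→ 4·5 + 4 —bump→ 4·6 + 4 = 28 —(−1)→ 27

3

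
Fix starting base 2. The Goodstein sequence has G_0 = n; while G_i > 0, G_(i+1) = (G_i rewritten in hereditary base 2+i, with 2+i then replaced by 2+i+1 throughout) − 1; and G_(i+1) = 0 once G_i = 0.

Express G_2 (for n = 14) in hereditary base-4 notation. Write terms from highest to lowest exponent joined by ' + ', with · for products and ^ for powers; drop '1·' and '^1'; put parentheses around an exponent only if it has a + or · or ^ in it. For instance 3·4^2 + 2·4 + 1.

4^(4 + 1) + 4^4 + 1

G_0 = 14. HB_2(14) = 2^(2 + 1) + 2^2 + 2. Bump = 111. G_1 = 110.
G_1 = 110. HB_3(110) = 3^(3 + 1) + 3^3 + 2. Bump = 1282. G_2 = 1281.
G_2 = 1281. HB_4(1281) = 4^(4 + 1) + 4^4 + 1. Bump = 18751. G_3 = 18750.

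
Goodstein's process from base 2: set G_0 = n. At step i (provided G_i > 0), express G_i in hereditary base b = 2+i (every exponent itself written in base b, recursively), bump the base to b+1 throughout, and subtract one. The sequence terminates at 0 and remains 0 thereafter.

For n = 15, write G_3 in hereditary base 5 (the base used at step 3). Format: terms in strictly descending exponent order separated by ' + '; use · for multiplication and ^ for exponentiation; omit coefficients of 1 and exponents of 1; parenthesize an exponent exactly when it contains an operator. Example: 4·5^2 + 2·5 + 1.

15 —HB2→ 2^(2 + 1) + 2^2 + 2 + 1 —bump→ 3^(3 + 1) + 3^3 + 3 + 1 = 112 —(−1)→ 111
111 —HB3→ 3^(3 + 1) + 3^3 + 3 —bump→ 4^(4 + 1) + 4^4 + 4 = 1284 —(−1)→ 1283
1283 —HB4→ 4^(4 + 1) + 4^4 + 3 —bump→ 5^(5 + 1) + 5^5 + 3 = 18753 —(−1)→ 18752

5^(5 + 1) + 5^5 + 2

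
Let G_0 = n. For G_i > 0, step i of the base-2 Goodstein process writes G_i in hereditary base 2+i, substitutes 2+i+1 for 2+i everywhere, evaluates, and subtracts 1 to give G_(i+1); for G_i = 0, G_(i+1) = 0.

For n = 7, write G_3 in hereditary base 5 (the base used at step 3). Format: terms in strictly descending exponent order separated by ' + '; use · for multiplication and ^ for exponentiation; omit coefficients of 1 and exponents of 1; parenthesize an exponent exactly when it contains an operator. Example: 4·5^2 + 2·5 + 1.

G_0=7  [base 2] 2^2 + 2 + 1  →[2↦3]→  3^3 + 3 + 1 = 31  −1 ⇒ G_1=30
G_1=30  [base 3] 3^3 + 3  →[3↦4]→  4^4 + 4 = 260  −1 ⇒ G_2=259
G_2=259  [base 4] 4^4 + 3  →[4↦5]→  5^5 + 3 = 3128  −1 ⇒ G_3=3127

5^5 + 2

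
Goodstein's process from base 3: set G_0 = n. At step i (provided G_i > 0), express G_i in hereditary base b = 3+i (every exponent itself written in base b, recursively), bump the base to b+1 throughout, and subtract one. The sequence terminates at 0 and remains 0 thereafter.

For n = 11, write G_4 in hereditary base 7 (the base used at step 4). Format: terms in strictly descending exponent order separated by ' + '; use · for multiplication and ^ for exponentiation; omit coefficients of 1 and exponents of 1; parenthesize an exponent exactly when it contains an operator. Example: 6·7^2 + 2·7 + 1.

i=0: 11 = 3^2 + 2 (b=3); 3→4: 4^2 + 2 = 18; 18−1 = 17
i=1: 17 = 4^2 + 1 (b=4); 4→5: 5^2 + 1 = 26; 26−1 = 25
i=2: 25 = 5^2 (b=5); 5→6: 6^2 = 36; 36−1 = 35
i=3: 35 = 5·6 + 5 (b=6); 6→7: 5·7 + 5 = 40; 40−1 = 39
i=4: 39 = 5·7 + 4 (b=7); 7→8: 5·8 + 4 = 44; 44−1 = 43

5·7 + 4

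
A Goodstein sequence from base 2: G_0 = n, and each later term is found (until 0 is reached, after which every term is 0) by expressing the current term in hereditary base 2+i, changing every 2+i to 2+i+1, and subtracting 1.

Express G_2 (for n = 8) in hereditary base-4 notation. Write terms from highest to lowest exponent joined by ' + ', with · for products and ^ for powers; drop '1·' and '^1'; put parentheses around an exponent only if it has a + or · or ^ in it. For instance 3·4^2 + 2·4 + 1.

2·4^4 + 2·4^2 + 2·4 + 1

step 0: 8 = 2^(2 + 1); sub 3 for 2: 3^(3 + 1); = 81; G_1 = 81−1 = 80
step 1: 80 = 2·3^3 + 2·3^2 + 2·3 + 2; sub 4 for 3: 2·4^4 + 2·4^2 + 2·4 + 2; = 554; G_2 = 554−1 = 553
step 2: 553 = 2·4^4 + 2·4^2 + 2·4 + 1; sub 5 for 4: 2·5^5 + 2·5^2 + 2·5 + 1; = 6311; G_3 = 6311−1 = 6310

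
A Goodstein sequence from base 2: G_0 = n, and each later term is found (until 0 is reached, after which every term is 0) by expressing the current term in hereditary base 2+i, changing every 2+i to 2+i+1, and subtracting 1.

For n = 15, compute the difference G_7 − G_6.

[0] 15 ≡ 2^(2 + 1) + 2^2 + 2 + 1 (base 2). Lift 3: 112. −1: 111.
[1] 111 ≡ 3^(3 + 1) + 3^3 + 3 (base 3). Lift 4: 1284. −1: 1283.
[2] 1283 ≡ 4^(4 + 1) + 4^4 + 3 (base 4). Lift 5: 18753. −1: 18752.
[3] 18752 ≡ 5^(5 + 1) + 5^5 + 2 (base 5). Lift 6: 326594. −1: 326593.
[4] 326593 ≡ 6^(6 + 1) + 6^6 + 1 (base 6). Lift 7: 6588345. −1: 6588344.
[5] 6588344 ≡ 7^(7 + 1) + 7^7 (base 7). Lift 8: 150994944. −1: 150994943.
[6] 150994943 ≡ 8^(8 + 1) + 7·8^7 + 7·8^6 + 7·8^5 + 7·8^4 + 7·8^3 + 7·8^2 + 7·8 + 7 (base 8). Lift 9: 3524450281. −1: 3524450280.

3373455337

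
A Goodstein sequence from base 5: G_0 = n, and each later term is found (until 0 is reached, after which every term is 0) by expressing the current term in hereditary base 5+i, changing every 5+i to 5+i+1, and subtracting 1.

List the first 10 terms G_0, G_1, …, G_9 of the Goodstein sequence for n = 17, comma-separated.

17, 19, 21, 23, 24, 25, 26, 27, 28, 29

G_0 = 17. HB_5(17) = 3·5 + 2. Bump = 20. G_1 = 19.
G_1 = 19. HB_6(19) = 3·6 + 1. Bump = 22. G_2 = 21.
G_2 = 21. HB_7(21) = 3·7. Bump = 24. G_3 = 23.
G_3 = 23. HB_8(23) = 2·8 + 7. Bump = 25. G_4 = 24.
G_4 = 24. HB_9(24) = 2·9 + 6. Bump = 26. G_5 = 25.
G_5 = 25. HB_10(25) = 2·10 + 5. Bump = 27. G_6 = 26.
G_6 = 26. HB_11(26) = 2·11 + 4. Bump = 28. G_7 = 27.
G_7 = 27. HB_12(27) = 2·12 + 3. Bump = 29. G_8 = 28.
G_8 = 28. HB_13(28) = 2·13 + 2. Bump = 30. G_9 = 29.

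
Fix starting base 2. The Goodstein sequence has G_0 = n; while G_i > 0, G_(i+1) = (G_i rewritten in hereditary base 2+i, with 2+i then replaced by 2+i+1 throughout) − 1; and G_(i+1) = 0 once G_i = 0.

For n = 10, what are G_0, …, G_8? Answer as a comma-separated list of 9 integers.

10, 83, 1025, 15625, 279935, 4215754, 84073323, 1937434592, 50000555551

base 2: 10 = 2^(2 + 1) + 2; at 3: 3^(3 + 1) + 3 = 84; next = 83
base 3: 83 = 3^(3 + 1) + 2; at 4: 4^(4 + 1) + 2 = 1026; next = 1025
base 4: 1025 = 4^(4 + 1) + 1; at 5: 5^(5 + 1) + 1 = 15626; next = 15625
base 5: 15625 = 5^(5 + 1); at 6: 6^(6 + 1) = 279936; next = 279935
base 6: 279935 = 5·6^6 + 5·6^5 + 5·6^4 + 5·6^3 + 5·6^2 + 5·6 + 5; at 7: 5·7^7 + 5·7^5 + 5·7^4 + 5·7^3 + 5·7^2 + 5·7 + 5 = 4215755; next = 4215754
base 7: 4215754 = 5·7^7 + 5·7^5 + 5·7^4 + 5·7^3 + 5·7^2 + 5·7 + 4; at 8: 5·8^8 + 5·8^5 + 5·8^4 + 5·8^3 + 5·8^2 + 5·8 + 4 = 84073324; next = 84073323
base 8: 84073323 = 5·8^8 + 5·8^5 + 5·8^4 + 5·8^3 + 5·8^2 + 5·8 + 3; at 9: 5·9^9 + 5·9^5 + 5·9^4 + 5·9^3 + 5·9^2 + 5·9 + 3 = 1937434593; next = 1937434592
base 9: 1937434592 = 5·9^9 + 5·9^5 + 5·9^4 + 5·9^3 + 5·9^2 + 5·9 + 2; at 10: 5·10^10 + 5·10^5 + 5·10^4 + 5·10^3 + 5·10^2 + 5·10 + 2 = 50000555552; next = 50000555551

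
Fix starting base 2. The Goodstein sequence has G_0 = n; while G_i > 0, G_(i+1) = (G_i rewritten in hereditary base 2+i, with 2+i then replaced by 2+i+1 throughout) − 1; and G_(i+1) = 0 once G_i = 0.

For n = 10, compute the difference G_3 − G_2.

step 0: 10 = 2^(2 + 1) + 2; sub 3 for 2: 3^(3 + 1) + 3; = 84; G_1 = 84−1 = 83
step 1: 83 = 3^(3 + 1) + 2; sub 4 for 3: 4^(4 + 1) + 2; = 1026; G_2 = 1026−1 = 1025
step 2: 1025 = 4^(4 + 1) + 1; sub 5 for 4: 5^(5 + 1) + 1; = 15626; G_3 = 15626−1 = 15625

14600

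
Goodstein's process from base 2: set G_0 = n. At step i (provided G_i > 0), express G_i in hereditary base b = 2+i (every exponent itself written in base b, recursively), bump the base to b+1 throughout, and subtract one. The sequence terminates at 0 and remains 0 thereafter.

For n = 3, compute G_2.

3 —HB2→ 2 + 1 —bump→ 3 + 1 = 4 —(−1)→ 3
3 —HB3→ 3 —bump→ 4 = 4 —(−1)→ 3
3 —HB4→ 3 —bump→ 3 = 3 —(−1)→ 2

3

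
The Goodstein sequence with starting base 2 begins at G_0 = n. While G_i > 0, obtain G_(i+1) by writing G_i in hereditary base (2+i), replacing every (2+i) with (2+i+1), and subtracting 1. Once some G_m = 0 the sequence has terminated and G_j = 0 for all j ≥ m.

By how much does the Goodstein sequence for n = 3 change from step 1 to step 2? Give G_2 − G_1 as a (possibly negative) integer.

(0) 3|_2 = 2 + 1 ↦ 3 + 1|_3 = 4 ⇒ 3
(1) 3|_3 = 3 ↦ 4|_4 = 4 ⇒ 3

0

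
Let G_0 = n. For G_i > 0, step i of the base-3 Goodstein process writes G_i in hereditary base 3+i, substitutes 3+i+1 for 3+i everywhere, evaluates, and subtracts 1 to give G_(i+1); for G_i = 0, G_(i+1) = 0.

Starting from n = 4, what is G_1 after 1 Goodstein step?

G_0 = 4. HB_3(4) = 3 + 1. Bump = 5. G_1 = 4.
G_1 = 4. HB_4(4) = 4. Bump = 5. G_2 = 4.

4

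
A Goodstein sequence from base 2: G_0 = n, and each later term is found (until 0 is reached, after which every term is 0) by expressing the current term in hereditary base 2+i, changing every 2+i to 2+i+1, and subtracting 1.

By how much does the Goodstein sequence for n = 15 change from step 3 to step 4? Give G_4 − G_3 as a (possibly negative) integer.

307841

step 0: 15 = 2^(2 + 1) + 2^2 + 2 + 1; sub 3 for 2: 3^(3 + 1) + 3^3 + 3 + 1; = 112; G_1 = 112−1 = 111
step 1: 111 = 3^(3 + 1) + 3^3 + 3; sub 4 for 3: 4^(4 + 1) + 4^4 + 4; = 1284; G_2 = 1284−1 = 1283
step 2: 1283 = 4^(4 + 1) + 4^4 + 3; sub 5 for 4: 5^(5 + 1) + 5^5 + 3; = 18753; G_3 = 18753−1 = 18752
step 3: 18752 = 5^(5 + 1) + 5^5 + 2; sub 6 for 5: 6^(6 + 1) + 6^6 + 2; = 326594; G_4 = 326594−1 = 326593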